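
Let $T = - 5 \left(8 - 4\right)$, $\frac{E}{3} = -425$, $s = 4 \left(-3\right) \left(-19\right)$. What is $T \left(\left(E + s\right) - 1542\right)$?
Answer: $51780$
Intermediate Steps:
$s = 228$ ($s = \left(-12\right) \left(-19\right) = 228$)
$E = -1275$ ($E = 3 \left(-425\right) = -1275$)
$T = -20$ ($T = \left(-5\right) 4 = -20$)
$T \left(\left(E + s\right) - 1542\right) = - 20 \left(\left(-1275 + 228\right) - 1542\right) = - 20 \left(-1047 - 1542\right) = \left(-20\right) \left(-2589\right) = 51780$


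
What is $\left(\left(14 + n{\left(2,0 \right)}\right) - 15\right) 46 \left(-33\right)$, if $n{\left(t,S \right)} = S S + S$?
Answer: $1518$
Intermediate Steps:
$n{\left(t,S \right)} = S + S^{2}$ ($n{\left(t,S \right)} = S^{2} + S = S + S^{2}$)
$\left(\left(14 + n{\left(2,0 \right)}\right) - 15\right) 46 \left(-33\right) = \left(\left(14 + 0 \left(1 + 0\right)\right) - 15\right) 46 \left(-33\right) = \left(\left(14 + 0 \cdot 1\right) - 15\right) 46 \left(-33\right) = \left(\left(14 + 0\right) - 15\right) 46 \left(-33\right) = \left(14 - 15\right) 46 \left(-33\right) = \left(-1\right) 46 \left(-33\right) = \left(-46\right) \left(-33\right) = 1518$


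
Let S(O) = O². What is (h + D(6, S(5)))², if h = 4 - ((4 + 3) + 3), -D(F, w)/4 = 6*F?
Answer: 22500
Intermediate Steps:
D(F, w) = -24*F
h = -6 (h = 4 - (7 + 3) = 4 - 1*10 = 4 - 10 = -6)
(h + D(6, S(5)))² = (-6 - 24*6)² = (-6 - 144)² = (-150)² = 22500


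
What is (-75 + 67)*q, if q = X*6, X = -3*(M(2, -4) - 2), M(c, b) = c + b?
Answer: -576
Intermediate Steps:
M(c, b) = b + c
X = 12 (X = -3*((-4 + 2) - 2) = -3*(-2 - 2) = -3*(-4) = 12)
q = 72 (q = 12*6 = 72)
(-75 + 67)*q = (-75 + 67)*72 = -8*72 = -576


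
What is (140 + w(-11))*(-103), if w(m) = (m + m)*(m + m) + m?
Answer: -63139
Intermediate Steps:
w(m) = m + 4*m² (w(m) = (2*m)*(2*m) + m = 4*m² + m = m + 4*m²)
(140 + w(-11))*(-103) = (140 - 11*(1 + 4*(-11)))*(-103) = (140 - 11*(1 - 44))*(-103) = (140 - 11*(-43))*(-103) = (140 + 473)*(-103) = 613*(-103) = -63139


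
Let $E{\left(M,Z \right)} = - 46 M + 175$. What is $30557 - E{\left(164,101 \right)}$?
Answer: $37926$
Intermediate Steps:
$E{\left(M,Z \right)} = 175 - 46 M$
$30557 - E{\left(164,101 \right)} = 30557 - \left(175 - 7544\right) = 30557 - -7369 = 30557 + 7369 = 37926$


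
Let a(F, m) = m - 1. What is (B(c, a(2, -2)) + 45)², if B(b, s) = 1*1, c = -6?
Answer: 2116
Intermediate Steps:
a(F, m) = -1 + m
B(b, s) = 1
(B(c, a(2, -2)) + 45)² = (1 + 45)² = 46² = 2116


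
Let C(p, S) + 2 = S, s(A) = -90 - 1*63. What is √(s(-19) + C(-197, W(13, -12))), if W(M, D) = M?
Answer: I*√142 ≈ 11.916*I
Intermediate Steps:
s(A) = -153 (s(A) = -90 - 63 = -153)
C(p, S) = -2 + S
√(s(-19) + C(-197, W(13, -12))) = √(-153 + (-2 + 13)) = √(-153 + 11) = √(-142) = I*√142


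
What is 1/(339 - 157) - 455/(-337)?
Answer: 83147/61334 ≈ 1.3556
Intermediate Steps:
1/(339 - 157) - 455/(-337) = 1/182 - 455*(-1/337) = 1/182 + 455/337 = 83147/61334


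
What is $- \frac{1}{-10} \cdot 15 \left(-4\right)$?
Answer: $-6$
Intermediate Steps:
$- \frac{1}{-10} \cdot 15 \left(-4\right) = \left(-1\right) \left(- \frac{1}{10}\right) 15 \left(-4\right) = \frac{1}{10} \cdot 15 \left(-4\right) = \frac{3}{2} \left(-4\right) = -6$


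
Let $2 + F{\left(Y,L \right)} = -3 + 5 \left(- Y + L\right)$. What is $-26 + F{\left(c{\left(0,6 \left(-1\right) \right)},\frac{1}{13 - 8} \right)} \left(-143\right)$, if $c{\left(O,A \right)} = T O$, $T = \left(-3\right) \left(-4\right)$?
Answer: $546$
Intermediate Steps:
$T = 12$
$c{\left(O,A \right)} = 12 O$
$F{\left(Y,L \right)} = -5 - 5 Y + 5 L$ ($F{\left(Y,L \right)} = -2 + \left(-3 + 5 \left(- Y + L\right)\right) = -2 + \left(-3 + 5 \left(L - Y\right)\right) = -2 - \left(3 - 5 L + 5 Y\right) = -5 - 5 Y + 5 L$)
$-26 + F{\left(c{\left(0,6 \left(-1\right) \right)},\frac{1}{13 - 8} \right)} \left(-143\right) = -26 + \left(-5 - 5 \cdot 12 \cdot 0 + \frac{5}{13 - 8}\right) \left(-143\right) = -26 + \left(-5 - 0 + \frac{5}{5}\right) \left(-143\right) = -26 + \left(-5 + 0 + 5 \cdot \frac{1}{5}\right) \left(-143\right) = -26 + \left(-5 + 0 + 1\right) \left(-143\right) = -26 - -572 = -26 + 572 = 546$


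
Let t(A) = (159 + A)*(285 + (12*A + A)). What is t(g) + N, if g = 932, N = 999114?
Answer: 14528605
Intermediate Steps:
t(A) = (159 + A)*(285 + 13*A)
t(g) + N = (45315 + 13*932² + 2352*932) + 999114 = (45315 + 13*868624 + 2192064) + 999114 = (45315 + 11292112 + 2192064) + 999114 = 13529491 + 999114 = 14528605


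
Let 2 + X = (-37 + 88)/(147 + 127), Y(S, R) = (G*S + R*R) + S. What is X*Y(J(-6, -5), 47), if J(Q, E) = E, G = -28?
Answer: -582484/137 ≈ -4251.7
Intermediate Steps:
Y(S, R) = R² - 27*S (Y(S, R) = (-28*S + R*R) + S = (-28*S + R²) + S = (R² - 28*S) + S = R² - 27*S)
X = -497/274 (X = -2 + (-37 + 88)/(147 + 127) = -2 + 51/274 = -497/274 ≈ -1.8139)
X*Y(J(-6, -5), 47) = -497*(47² - 27*(-5))/274 = -497*(2209 + 135)/274 = -497/274*2344 = -582484/137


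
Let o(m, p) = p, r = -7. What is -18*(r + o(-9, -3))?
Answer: 180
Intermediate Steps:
-18*(r + o(-9, -3)) = -18*(-7 - 3) = -18*(-10) = 180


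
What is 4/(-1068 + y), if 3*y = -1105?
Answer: -12/4309 ≈ -0.0027849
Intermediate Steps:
y = -1105/3 (y = (⅓)*(-1105) = -1105/3 ≈ -368.33)
4/(-1068 + y) = 4/(-1068 - 1105/3) = 4/(-4309/3) = 4*(-3/4309) = -12/4309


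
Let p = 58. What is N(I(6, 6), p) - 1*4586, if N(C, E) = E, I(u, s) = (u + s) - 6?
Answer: -4528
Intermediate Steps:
I(u, s) = -6 + s + u (I(u, s) = (s + u) - 6 = -6 + s + u)
N(I(6, 6), p) - 1*4586 = 58 - 1*4586 = 58 - 4586 = -4528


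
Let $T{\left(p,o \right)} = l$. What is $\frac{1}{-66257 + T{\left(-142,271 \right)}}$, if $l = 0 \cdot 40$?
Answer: $- \frac{1}{66257} \approx -1.5093 \cdot 10^{-5}$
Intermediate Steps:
$l = 0$
$T{\left(p,o \right)} = 0$
$\frac{1}{-66257 + T{\left(-142,271 \right)}} = \frac{1}{-66257 + 0} = \frac{1}{-66257} = - \frac{1}{66257}$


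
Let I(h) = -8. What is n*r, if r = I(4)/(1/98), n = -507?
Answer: 397488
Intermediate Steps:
r = -784 (r = -8/(1/98) = -8/1/98 = -8*98 = -784)
n*r = -507*(-784) = 397488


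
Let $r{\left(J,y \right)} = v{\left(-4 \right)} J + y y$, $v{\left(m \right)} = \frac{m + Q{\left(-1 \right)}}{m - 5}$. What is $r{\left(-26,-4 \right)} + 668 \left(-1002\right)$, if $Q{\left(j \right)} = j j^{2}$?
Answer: $- \frac{6024010}{9} \approx -6.6933 \cdot 10^{5}$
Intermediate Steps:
$Q{\left(j \right)} = j^{3}$
$v{\left(m \right)} = \frac{-1 + m}{-5 + m}$ ($v{\left(m \right)} = \frac{m + \left(-1\right)^{3}}{m - 5} = \frac{m - 1}{-5 + m} = \frac{-1 + m}{-5 + m}$)
$r{\left(J,y \right)} = y^{2} + \frac{5 J}{9}$ ($r{\left(J,y \right)} = \frac{-1 - 4}{-5 - 4} J + y y = \frac{1}{-9} \left(-5\right) J + y^{2} = \left(- \frac{1}{9}\right) \left(-5\right) J + y^{2} = \frac{5 J}{9} + y^{2} = y^{2} + \frac{5 J}{9}$)
$r{\left(-26,-4 \right)} + 668 \left(-1002\right) = \left(\left(-4\right)^{2} + \frac{5}{9} \left(-26\right)\right) + 668 \left(-1002\right) = \left(16 - \frac{130}{9}\right) - 669336 = \frac{14}{9} - 669336 = - \frac{6024010}{9}$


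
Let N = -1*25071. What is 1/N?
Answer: -1/25071 ≈ -3.9887e-5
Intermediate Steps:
N = -25071
1/N = 1/(-25071) = -1/25071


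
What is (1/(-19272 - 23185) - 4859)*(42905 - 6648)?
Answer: -7479767034948/42457 ≈ -1.7617e+8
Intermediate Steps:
(1/(-19272 - 23185) - 4859)*(42905 - 6648) = (1/(-42457) - 4859)*36257 = (-1/42457 - 4859)*36257 = -206298564/42457*36257 = -7479767034948/42457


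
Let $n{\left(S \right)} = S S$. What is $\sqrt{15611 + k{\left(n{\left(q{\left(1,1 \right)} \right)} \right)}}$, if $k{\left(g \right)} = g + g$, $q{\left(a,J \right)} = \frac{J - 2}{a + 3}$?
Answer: $\frac{\sqrt{249778}}{4} \approx 124.94$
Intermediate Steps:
$q{\left(a,J \right)} = \frac{-2 + J}{3 + a}$
$n{\left(S \right)} = S^{2}$
$k{\left(g \right)} = 2 g$
$\sqrt{15611 + k{\left(n{\left(q{\left(1,1 \right)} \right)} \right)}} = \sqrt{15611 + 2 \left(\frac{-2 + 1}{3 + 1}\right)^{2}} = \sqrt{15611 + 2 \left(\frac{1}{4} \left(-1\right)\right)^{2}} = \sqrt{15611 + 2 \left(- \frac{1}{4}\right)^{2}} = \sqrt{15611 + 2 \cdot \frac{1}{16}} = \sqrt{15611 + \frac{1}{8}} = \sqrt{\frac{124889}{8}} = \frac{\sqrt{249778}}{4}$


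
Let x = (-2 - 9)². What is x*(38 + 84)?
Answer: 14762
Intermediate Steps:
x = 121 (x = (-11)² = 121)
x*(38 + 84) = 121*(38 + 84) = 121*122 = 14762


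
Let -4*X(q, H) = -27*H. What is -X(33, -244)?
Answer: 1647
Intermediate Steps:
X(q, H) = 27*H/4 (X(q, H) = -(-27)*H/4 = 27*H/4)
-X(33, -244) = -27*(-244)/4 = -1*(-1647) = 1647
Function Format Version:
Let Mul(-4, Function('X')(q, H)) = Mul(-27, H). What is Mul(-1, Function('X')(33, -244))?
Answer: 1647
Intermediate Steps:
Function('X')(q, H) = Mul(Rational(27, 4), H) (Function('X')(q, H) = Mul(Rational(-1, 4), Mul(-27, H)) = Mul(Rational(27, 4), H))
Mul(-1, Function('X')(33, -244)) = Mul(-1, Mul(Rational(27, 4), -244)) = Mul(-1, -1647) = 1647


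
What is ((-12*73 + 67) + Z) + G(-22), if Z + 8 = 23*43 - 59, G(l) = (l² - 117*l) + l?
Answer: 3149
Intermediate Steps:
G(l) = l² - 116*l
Z = 922 (Z = -8 + (23*43 - 59) = -8 + (989 - 59) = -8 + 930 = 922)
((-12*73 + 67) + Z) + G(-22) = ((-12*73 + 67) + 922) - 22*(-116 - 22) = ((-876 + 67) + 922) - 22*(-138) = (-809 + 922) + 3036 = 113 + 3036 = 3149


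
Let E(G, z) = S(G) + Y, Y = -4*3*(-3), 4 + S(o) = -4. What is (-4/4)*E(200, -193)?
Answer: -28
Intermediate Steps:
S(o) = -8 (S(o) = -4 - 4 = -8)
Y = 36 (Y = -12*(-3) = 36)
E(G, z) = 28 (E(G, z) = -8 + 36 = 28)
(-4/4)*E(200, -193) = -4/4*28 = -4*¼*28 = -1*28 = -28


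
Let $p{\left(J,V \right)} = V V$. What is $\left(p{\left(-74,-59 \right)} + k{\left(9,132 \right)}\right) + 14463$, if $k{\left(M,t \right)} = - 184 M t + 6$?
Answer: $-200642$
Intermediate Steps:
$p{\left(J,V \right)} = V^{2}$
$k{\left(M,t \right)} = 6 - 184 M t$ ($k{\left(M,t \right)} = - 184 M t + 6 = 6 - 184 M t$)
$\left(p{\left(-74,-59 \right)} + k{\left(9,132 \right)}\right) + 14463 = \left(\left(-59\right)^{2} + \left(6 - 1656 \cdot 132\right)\right) + 14463 = \left(3481 + \left(6 - 218592\right)\right) + 14463 = \left(3481 - 218586\right) + 14463 = -215105 + 14463 = -200642$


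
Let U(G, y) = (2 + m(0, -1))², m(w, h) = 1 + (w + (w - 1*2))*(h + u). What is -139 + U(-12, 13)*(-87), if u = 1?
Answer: -922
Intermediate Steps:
m(w, h) = 1 + (1 + h)*(-2 + 2*w) (m(w, h) = 1 + (w + (w - 1*2))*(h + 1) = 1 + (w + (w - 2))*(1 + h) = 1 + (w + (-2 + w))*(1 + h) = 1 + (-2 + 2*w)*(1 + h) = 1 + (1 + h)*(-2 + 2*w))
U(G, y) = 9 (U(G, y) = (2 + (-1 - 2*(-1) + 2*0 + 2*(-1)*0))² = (2 + (-1 + 2 + 0 + 0))² = (2 + 1)² = 3² = 9)
-139 + U(-12, 13)*(-87) = -139 + 9*(-87) = -139 - 783 = -922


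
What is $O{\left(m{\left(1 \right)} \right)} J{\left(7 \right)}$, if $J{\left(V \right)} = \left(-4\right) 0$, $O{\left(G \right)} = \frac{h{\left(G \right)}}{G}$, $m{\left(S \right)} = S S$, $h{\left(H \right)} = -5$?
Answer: $0$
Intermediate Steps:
$m{\left(S \right)} = S^{2}$
$O{\left(G \right)} = - \frac{5}{G}$
$J{\left(V \right)} = 0$
$O{\left(m{\left(1 \right)} \right)} J{\left(7 \right)} = - \frac{5}{1^{2}} \cdot 0 = - \frac{5}{1} \cdot 0 = \left(-5\right) 1 \cdot 0 = \left(-5\right) 0 = 0$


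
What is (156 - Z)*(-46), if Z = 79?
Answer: -3542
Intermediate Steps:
(156 - Z)*(-46) = (156 - 1*79)*(-46) = (156 - 79)*(-46) = 77*(-46) = -3542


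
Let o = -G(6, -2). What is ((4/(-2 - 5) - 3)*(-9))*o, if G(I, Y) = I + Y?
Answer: -900/7 ≈ -128.57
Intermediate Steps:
o = -4 (o = -(6 - 2) = -1*4 = -4)
((4/(-2 - 5) - 3)*(-9))*o = ((4/(-2 - 5) - 3)*(-9))*(-4) = ((4/(-7) - 3)*(-9))*(-4) = ((4*(-⅐) - 3)*(-9))*(-4) = ((-4/7 - 3)*(-9))*(-4) = -25/7*(-9)*(-4) = (225/7)*(-4) = -900/7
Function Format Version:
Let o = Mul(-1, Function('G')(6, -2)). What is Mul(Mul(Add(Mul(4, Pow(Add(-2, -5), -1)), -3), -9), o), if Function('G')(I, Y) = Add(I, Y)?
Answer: Rational(-900, 7) ≈ -128.57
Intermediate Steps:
o = -4 (o = Mul(-1, Add(6, -2)) = Mul(-1, 4) = -4)
Mul(Mul(Add(Mul(4, Pow(Add(-2, -5), -1)), -3), -9), o) = Mul(Mul(Add(Mul(4, Pow(Add(-2, -5), -1)), -3), -9), -4) = Mul(Mul(Add(Mul(4, Pow(-7, -1)), -3), -9), -4) = Mul(Mul(Add(Mul(4, Rational(-1, 7)), -3), -9), -4) = Mul(Mul(Add(Rational(-4, 7), -3), -9), -4) = Mul(Mul(Rational(-25, 7), -9), -4) = Mul(Rational(225, 7), -4) = Rational(-900, 7)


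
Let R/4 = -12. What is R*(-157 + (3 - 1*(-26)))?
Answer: 6144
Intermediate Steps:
R = -48 (R = 4*(-12) = -48)
R*(-157 + (3 - 1*(-26))) = -48*(-157 + (3 - 1*(-26))) = -48*(-157 + (3 + 26)) = -48*(-157 + 29) = -48*(-128) = 6144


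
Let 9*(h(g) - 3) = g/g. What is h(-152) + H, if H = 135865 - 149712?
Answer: -124595/9 ≈ -13844.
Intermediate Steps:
H = -13847
h(g) = 28/9 (h(g) = 3 + (g/g)/9 = 3 + (⅑)*1 = 3 + ⅑ = 28/9)
h(-152) + H = 28/9 - 13847 = -124595/9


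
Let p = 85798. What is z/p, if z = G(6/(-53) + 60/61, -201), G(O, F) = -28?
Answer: -14/42899 ≈ -0.00032635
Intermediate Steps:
z = -28
z/p = -28/85798 = -28*1/85798 = -14/42899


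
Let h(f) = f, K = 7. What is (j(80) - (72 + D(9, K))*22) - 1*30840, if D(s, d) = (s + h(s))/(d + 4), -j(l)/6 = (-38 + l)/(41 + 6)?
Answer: -1525872/47 ≈ -32465.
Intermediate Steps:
j(l) = 228/47 - 6*l/47 (j(l) = -6*(-38 + l)/(41 + 6) = -6*(-38 + l)/47 = -6*(-38/47 + l/47) = 228/47 - 6*l/47)
D(s, d) = 2*s/(4 + d) (D(s, d) = (s + s)/(d + 4) = (2*s)/(4 + d) = 2*s/(4 + d))
(j(80) - (72 + D(9, K))*22) - 1*30840 = ((228/47 - 6/47*80) - (72 + 2*9/(4 + 7))*22) - 1*30840 = ((228/47 - 480/47) - (72 + 2*9/11)*22) - 30840 = (-252/47 - (72 + 2*9*(1/11))*22) - 30840 = (-252/47 - (72 + 18/11)*22) - 30840 = (-252/47 - 810*22/11) - 30840 = (-252/47 - 1*1620) - 30840 = (-252/47 - 1620) - 30840 = -76392/47 - 30840 = -1525872/47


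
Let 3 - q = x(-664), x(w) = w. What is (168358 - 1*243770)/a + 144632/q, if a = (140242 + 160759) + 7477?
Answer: 22282745146/102877413 ≈ 216.60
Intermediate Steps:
a = 308478 (a = 301001 + 7477 = 308478)
q = 667 (q = 3 - 1*(-664) = 3 + 664 = 667)
(168358 - 1*243770)/a + 144632/q = (168358 - 1*243770)/308478 + 144632/667 = (168358 - 243770)*(1/308478) + 144632*(1/667) = -75412*1/308478 + 144632/667 = -37706/154239 + 144632/667 = 22282745146/102877413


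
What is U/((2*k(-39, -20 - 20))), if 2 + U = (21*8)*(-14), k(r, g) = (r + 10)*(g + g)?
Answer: -1177/2320 ≈ -0.50733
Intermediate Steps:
k(r, g) = 2*g*(10 + r) (k(r, g) = (10 + r)*(2*g) = 2*g*(10 + r))
U = -2354 (U = -2 + (21*8)*(-14) = -2 + 168*(-14) = -2 - 2352 = -2354)
U/((2*k(-39, -20 - 20))) = -2354*1/(4*(-20 - 20)*(10 - 39)) = -2354/(2*(2*(-40)*(-29))) = -2354/(2*2320) = -2354/4640 = -2354*1/4640 = -1177/2320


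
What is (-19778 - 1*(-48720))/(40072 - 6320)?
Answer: 14471/16876 ≈ 0.85749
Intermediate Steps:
(-19778 - 1*(-48720))/(40072 - 6320) = (-19778 + 48720)/33752 = 28942*(1/33752) = 14471/16876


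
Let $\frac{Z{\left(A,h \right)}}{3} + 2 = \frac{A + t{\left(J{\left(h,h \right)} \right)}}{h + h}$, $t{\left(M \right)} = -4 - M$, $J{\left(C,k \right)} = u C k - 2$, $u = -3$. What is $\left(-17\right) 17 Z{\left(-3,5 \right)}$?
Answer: $-4335$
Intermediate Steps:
$J{\left(C,k \right)} = -2 - 3 C k$ ($J{\left(C,k \right)} = - 3 C k - 2 = -2 - 3 C k$)
$Z{\left(A,h \right)} = -6 + \frac{3 \left(-2 + A + 3 h^{2}\right)}{2 h}$ ($Z{\left(A,h \right)} = -6 + 3 \frac{A - \left(2 - 3 h h\right)}{h + h} = -6 + 3 \frac{A - \left(2 - 3 h^{2}\right)}{2 h} = -6 + 3 \left(A + \left(-4 + \left(2 + 3 h^{2}\right)\right)\right) \frac{1}{2 h} = -6 + 3 \left(A + \left(-2 + 3 h^{2}\right)\right) \frac{1}{2 h} = -6 + 3 \left(-2 + A + 3 h^{2}\right) \frac{1}{2 h} = -6 + 3 \frac{-2 + A + 3 h^{2}}{2 h} = -6 + \frac{3 \left(-2 + A + 3 h^{2}\right)}{2 h}$)
$\left(-17\right) 17 Z{\left(-3,5 \right)} = \left(-17\right) 17 \frac{3 \left(-2 - 3 - 20 + 3 \cdot 5^{2}\right)}{2 \cdot 5} = - 289 \cdot \frac{3}{2} \cdot \frac{1}{5} \left(-2 - 3 - 20 + 3 \cdot 25\right) = - 289 \cdot \frac{3}{2} \cdot \frac{1}{5} \left(-2 - 3 - 20 + 75\right) = - 289 \cdot \frac{3}{2} \cdot \frac{1}{5} \cdot 50 = \left(-289\right) 15 = -4335$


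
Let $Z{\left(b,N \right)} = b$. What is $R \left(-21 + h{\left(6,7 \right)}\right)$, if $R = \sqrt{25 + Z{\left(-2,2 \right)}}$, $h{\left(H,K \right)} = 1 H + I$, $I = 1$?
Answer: $- 14 \sqrt{23} \approx -67.142$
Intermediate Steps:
$h{\left(H,K \right)} = 1 + H$ ($h{\left(H,K \right)} = 1 H + 1 = H + 1 = 1 + H$)
$R = \sqrt{23}$ ($R = \sqrt{25 - 2} = \sqrt{23} \approx 4.7958$)
$R \left(-21 + h{\left(6,7 \right)}\right) = \sqrt{23} \left(-21 + \left(1 + 6\right)\right) = \sqrt{23} \left(-21 + 7\right) = \sqrt{23} \left(-14\right) = - 14 \sqrt{23}$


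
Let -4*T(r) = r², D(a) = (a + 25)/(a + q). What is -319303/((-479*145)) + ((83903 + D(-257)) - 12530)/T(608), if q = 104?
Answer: 3756362519389/982069251840 ≈ 3.8249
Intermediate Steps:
D(a) = (25 + a)/(104 + a) (D(a) = (a + 25)/(a + 104) = (25 + a)/(104 + a))
T(r) = -r²/4
-319303/((-479*145)) + ((83903 + D(-257)) - 12530)/T(608) = -319303/((-479*145)) + ((83903 + (25 - 257)/(104 - 257)) - 12530)/((-¼*608²)) = -319303/(-69455) + ((83903 - 232/(-153)) - 12530)/((-¼*369664)) = -319303*(-1/69455) + ((83903 - 1/153*(-232)) - 12530)/(-92416) = 319303/69455 + ((83903 + 232/153) - 12530)*(-1/92416) = 319303/69455 + (12837391/153 - 12530)*(-1/92416) = 319303/69455 + (10920301/153)*(-1/92416) = 319303/69455 - 10920301/14139648 = 3756362519389/982069251840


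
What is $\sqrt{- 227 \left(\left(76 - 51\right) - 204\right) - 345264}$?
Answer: $i \sqrt{304631} \approx 551.93 i$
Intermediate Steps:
$\sqrt{- 227 \left(\left(76 - 51\right) - 204\right) - 345264} = \sqrt{- 227 \left(25 - 204\right) - 345264} = \sqrt{\left(-227\right) \left(-179\right) - 345264} = \sqrt{40633 - 345264} = \sqrt{-304631} = i \sqrt{304631}$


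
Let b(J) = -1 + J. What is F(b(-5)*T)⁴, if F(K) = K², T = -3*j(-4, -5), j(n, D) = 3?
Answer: 72301961339136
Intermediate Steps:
T = -9 (T = -3*3 = -9)
F(b(-5)*T)⁴ = (((-1 - 5)*(-9))²)⁴ = ((-6*(-9))²)⁴ = (54²)⁴ = 2916⁴ = 72301961339136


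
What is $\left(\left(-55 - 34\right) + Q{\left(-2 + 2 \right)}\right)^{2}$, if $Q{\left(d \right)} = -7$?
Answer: $9216$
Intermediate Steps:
$\left(\left(-55 - 34\right) + Q{\left(-2 + 2 \right)}\right)^{2} = \left(\left(-55 - 34\right) - 7\right)^{2} = \left(-89 - 7\right)^{2} = \left(-96\right)^{2} = 9216$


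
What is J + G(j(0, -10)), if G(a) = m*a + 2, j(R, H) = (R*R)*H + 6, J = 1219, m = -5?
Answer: 1191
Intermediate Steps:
j(R, H) = 6 + H*R² (j(R, H) = R²*H + 6 = H*R² + 6 = 6 + H*R²)
G(a) = 2 - 5*a (G(a) = -5*a + 2 = 2 - 5*a)
J + G(j(0, -10)) = 1219 + (2 - 5*(6 - 10*0²)) = 1219 + (2 - 5*(6 - 10*0)) = 1219 + (2 - 5*(6 + 0)) = 1219 + (2 - 5*6) = 1219 + (2 - 30) = 1219 - 28 = 1191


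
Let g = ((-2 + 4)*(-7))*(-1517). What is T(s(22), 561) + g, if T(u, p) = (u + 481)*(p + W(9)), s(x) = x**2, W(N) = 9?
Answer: 571288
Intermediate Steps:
T(u, p) = (9 + p)*(481 + u) (T(u, p) = (u + 481)*(p + 9) = (481 + u)*(9 + p) = (9 + p)*(481 + u))
g = 21238 (g = (2*(-7))*(-1517) = -14*(-1517) = 21238)
T(s(22), 561) + g = (4329 + 9*22**2 + 481*561 + 561*22**2) + 21238 = (4329 + 9*484 + 269841 + 561*484) + 21238 = (4329 + 4356 + 269841 + 271524) + 21238 = 550050 + 21238 = 571288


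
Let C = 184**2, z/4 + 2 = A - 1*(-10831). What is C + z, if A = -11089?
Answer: 32816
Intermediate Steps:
z = -1040 (z = -8 + 4*(-11089 - 1*(-10831)) = -8 + 4*(-11089 + 10831) = -8 + 4*(-258) = -8 - 1032 = -1040)
C = 33856
C + z = 33856 - 1040 = 32816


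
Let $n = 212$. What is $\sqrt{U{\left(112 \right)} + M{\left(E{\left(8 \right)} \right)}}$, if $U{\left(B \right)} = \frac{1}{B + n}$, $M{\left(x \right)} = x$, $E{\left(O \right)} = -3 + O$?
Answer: $\frac{\sqrt{1621}}{18} \approx 2.2368$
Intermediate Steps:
$U{\left(B \right)} = \frac{1}{212 + B}$ ($U{\left(B \right)} = \frac{1}{B + 212} = \frac{1}{212 + B}$)
$\sqrt{U{\left(112 \right)} + M{\left(E{\left(8 \right)} \right)}} = \sqrt{\frac{1}{212 + 112} + \left(-3 + 8\right)} = \sqrt{\frac{1}{324} + 5} = \sqrt{\frac{1621}{324}} = \frac{\sqrt{1621}}{18}$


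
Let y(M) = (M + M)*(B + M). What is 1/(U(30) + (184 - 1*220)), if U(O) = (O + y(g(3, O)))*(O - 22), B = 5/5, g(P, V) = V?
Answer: 1/15084 ≈ 6.6295e-5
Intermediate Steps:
B = 1 (B = 5*(⅕) = 1)
y(M) = 2*M*(1 + M) (y(M) = (M + M)*(1 + M) = (2*M)*(1 + M) = 2*M*(1 + M))
U(O) = (-22 + O)*(O + 2*O*(1 + O)) (U(O) = (O + 2*O*(1 + O))*(O - 22) = (O + 2*O*(1 + O))*(-22 + O) = (-22 + O)*(O + 2*O*(1 + O)))
1/(U(30) + (184 - 1*220)) = 1/(30*(-66 - 41*30 + 2*30²) + (184 - 1*220)) = 1/(30*(-66 - 1230 + 2*900) + (184 - 220)) = 1/(30*(-66 - 1230 + 1800) - 36) = 1/(30*504 - 36) = 1/(15120 - 36) = 1/15084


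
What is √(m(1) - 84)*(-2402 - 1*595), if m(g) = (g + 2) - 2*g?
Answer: -2997*I*√83 ≈ -27304.0*I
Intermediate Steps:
m(g) = 2 - g (m(g) = (2 + g) - 2*g = 2 - g)
√(m(1) - 84)*(-2402 - 1*595) = √((2 - 1*1) - 84)*(-2402 - 1*595) = √((2 - 1) - 84)*(-2402 - 595) = √(1 - 84)*(-2997) = √(-83)*(-2997) = (I*√83)*(-2997) = -2997*I*√83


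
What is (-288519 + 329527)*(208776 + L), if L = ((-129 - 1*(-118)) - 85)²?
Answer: 8939415936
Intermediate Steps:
L = 9216 (L = ((-129 + 118) - 85)² = (-11 - 85)² = (-96)² = 9216)
(-288519 + 329527)*(208776 + L) = (-288519 + 329527)*(208776 + 9216) = 41008*217992 = 8939415936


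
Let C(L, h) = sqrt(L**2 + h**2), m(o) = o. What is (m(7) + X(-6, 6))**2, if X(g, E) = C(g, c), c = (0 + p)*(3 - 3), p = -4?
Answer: 169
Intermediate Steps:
c = 0 (c = (0 - 4)*(3 - 3) = -4*0 = 0)
X(g, E) = sqrt(g**2) (X(g, E) = sqrt(g**2 + 0**2) = sqrt(g**2 + 0) = sqrt(g**2))
(m(7) + X(-6, 6))**2 = (7 + sqrt((-6)**2))**2 = (7 + sqrt(36))**2 = (7 + 6)**2 = 13**2 = 169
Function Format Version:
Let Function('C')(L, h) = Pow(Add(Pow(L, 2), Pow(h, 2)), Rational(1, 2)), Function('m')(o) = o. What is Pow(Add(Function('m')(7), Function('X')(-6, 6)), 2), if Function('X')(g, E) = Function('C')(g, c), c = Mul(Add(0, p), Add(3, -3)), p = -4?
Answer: 169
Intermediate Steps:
c = 0 (c = Mul(Add(0, -4), Add(3, -3)) = Mul(-4, 0) = 0)
Function('X')(g, E) = Pow(Pow(g, 2), Rational(1, 2)) (Function('X')(g, E) = Pow(Add(Pow(g, 2), Pow(0, 2)), Rational(1, 2)) = Pow(Add(Pow(g, 2), 0), Rational(1, 2)) = Pow(Pow(g, 2), Rational(1, 2)))
Pow(Add(Function('m')(7), Function('X')(-6, 6)), 2) = Pow(Add(7, Pow(Pow(-6, 2), Rational(1, 2))), 2) = Pow(Add(7, Pow(36, Rational(1, 2))), 2) = Pow(Add(7, 6), 2) = Pow(13, 2) = 169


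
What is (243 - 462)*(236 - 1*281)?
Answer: 9855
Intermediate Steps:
(243 - 462)*(236 - 1*281) = -219*(236 - 281) = -219*(-45) = 9855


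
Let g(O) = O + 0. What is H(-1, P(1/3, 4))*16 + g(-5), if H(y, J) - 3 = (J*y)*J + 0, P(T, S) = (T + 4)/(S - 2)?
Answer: -289/9 ≈ -32.111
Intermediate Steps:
g(O) = O
P(T, S) = (4 + T)/(-2 + S)
H(y, J) = 3 + y*J² (H(y, J) = 3 + ((J*y)*J + 0) = 3 + (y*J² + 0) = 3 + y*J²)
H(-1, P(1/3, 4))*16 + g(-5) = (3 - ((4 + 1/3)/(-2 + 4))²)*16 - 5 = (3 - ((4 + ⅓)/2)²)*16 - 5 = (3 - ((½)*(13/3))²)*16 - 5 = (3 - (13/6)²)*16 - 5 = (3 - 1*169/36)*16 - 5 = (3 - 169/36)*16 - 5 = -61/36*16 - 5 = -244/9 - 5 = -289/9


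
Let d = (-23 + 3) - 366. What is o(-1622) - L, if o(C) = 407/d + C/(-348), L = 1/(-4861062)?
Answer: 98123782775/27207364014 ≈ 3.6065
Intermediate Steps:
d = -386 (d = -20 - 366 = -386)
L = -1/4861062 ≈ -2.0572e-7
o(C) = -407/386 - C/348 (o(C) = 407/(-386) + C/(-348) = 407*(-1/386) + C*(-1/348) = -407/386 - C/348)
o(-1622) - L = (-407/386 - 1/348*(-1622)) - 1*(-1/4861062) = (-407/386 + 811/174) + 1/4861062 = 60557/16791 + 1/4861062 = 98123782775/27207364014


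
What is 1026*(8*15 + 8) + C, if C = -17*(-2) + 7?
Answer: 131369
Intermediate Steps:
C = 41 (C = 34 + 7 = 41)
1026*(8*15 + 8) + C = 1026*(8*15 + 8) + 41 = 1026*(120 + 8) + 41 = 1026*128 + 41 = 131328 + 41 = 131369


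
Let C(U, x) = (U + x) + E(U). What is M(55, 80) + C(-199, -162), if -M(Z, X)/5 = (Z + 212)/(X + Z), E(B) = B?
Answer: -5129/9 ≈ -569.89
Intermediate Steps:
C(U, x) = x + 2*U (C(U, x) = (U + x) + U = x + 2*U)
M(Z, X) = -5*(212 + Z)/(X + Z) (M(Z, X) = -5*(Z + 212)/(X + Z) = -5*(212 + Z)/(X + Z))
M(55, 80) + C(-199, -162) = 5*(-212 - 1*55)/(80 + 55) + (-162 + 2*(-199)) = 5*(-212 - 55)/135 + (-162 - 398) = 5*(1/135)*(-267) - 560 = -89/9 - 560 = -5129/9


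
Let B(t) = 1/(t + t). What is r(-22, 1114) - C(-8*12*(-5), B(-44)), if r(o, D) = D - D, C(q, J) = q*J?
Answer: 60/11 ≈ 5.4545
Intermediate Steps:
B(t) = 1/(2*t)
C(q, J) = J*q
r(o, D) = 0
r(-22, 1114) - C(-8*12*(-5), B(-44)) = 0 - (1/2)/(-44)*-8*12*(-5) = 0 - (1/2)*(-1/44)*(-96*(-5)) = 0 - (-1)*480/88 = 0 - 1*(-60/11) = 0 + 60/11 = 60/11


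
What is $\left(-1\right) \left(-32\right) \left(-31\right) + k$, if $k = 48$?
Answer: $-944$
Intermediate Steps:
$\left(-1\right) \left(-32\right) \left(-31\right) + k = \left(-1\right) \left(-32\right) \left(-31\right) + 48 = 32 \left(-31\right) + 48 = -992 + 48 = -944$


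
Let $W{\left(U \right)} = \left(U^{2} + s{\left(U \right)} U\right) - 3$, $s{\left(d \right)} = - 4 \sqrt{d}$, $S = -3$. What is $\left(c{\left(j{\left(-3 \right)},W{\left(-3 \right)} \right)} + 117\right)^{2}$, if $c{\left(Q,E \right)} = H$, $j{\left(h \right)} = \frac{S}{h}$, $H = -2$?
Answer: $13225$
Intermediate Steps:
$j{\left(h \right)} = - \frac{3}{h}$
$W{\left(U \right)} = -3 + U^{2} - 4 U^{\frac{3}{2}}$ ($W{\left(U \right)} = \left(U^{2} + - 4 \sqrt{U} U\right) - 3 = \left(U^{2} - 4 U^{\frac{3}{2}}\right) - 3 = -3 + U^{2} - 4 U^{\frac{3}{2}}$)
$c{\left(Q,E \right)} = -2$
$\left(c{\left(j{\left(-3 \right)},W{\left(-3 \right)} \right)} + 117\right)^{2} = \left(-2 + 117\right)^{2} = 115^{2} = 13225$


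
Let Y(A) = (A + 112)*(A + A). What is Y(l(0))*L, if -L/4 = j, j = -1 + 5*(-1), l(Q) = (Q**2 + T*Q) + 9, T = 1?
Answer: 52272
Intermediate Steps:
l(Q) = 9 + Q + Q**2 (l(Q) = (Q**2 + 1*Q) + 9 = (Q**2 + Q) + 9 = (Q + Q**2) + 9 = 9 + Q + Q**2)
Y(A) = 2*A*(112 + A) (Y(A) = (112 + A)*(2*A) = 2*A*(112 + A))
j = -6 (j = -1 - 5 = -6)
L = 24 (L = -4*(-6) = 24)
Y(l(0))*L = (2*(9 + 0 + 0**2)*(112 + (9 + 0 + 0**2)))*24 = (2*(9 + 0 + 0)*(112 + (9 + 0 + 0)))*24 = (2*9*(112 + 9))*24 = (2*9*121)*24 = 2178*24 = 52272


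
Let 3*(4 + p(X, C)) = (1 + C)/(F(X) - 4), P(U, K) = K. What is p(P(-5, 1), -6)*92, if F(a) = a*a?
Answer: -2852/9 ≈ -316.89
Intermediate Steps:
F(a) = a²
p(X, C) = -4 + (1 + C)/(3*(-4 + X²)) (p(X, C) = -4 + ((1 + C)/(X² - 4))/3 = -4 + ((1 + C)/(-4 + X²))/3 = -4 + (1 + C)/(3*(-4 + X²)))
p(P(-5, 1), -6)*92 = ((49 - 6 - 12*1²)/(3*(-4 + 1²)))*92 = ((49 - 6 - 12*1)/(3*(-4 + 1)))*92 = ((⅓)*(49 - 6 - 12)/(-3))*92 = ((⅓)*(-⅓)*31)*92 = -31/9*92 = -2852/9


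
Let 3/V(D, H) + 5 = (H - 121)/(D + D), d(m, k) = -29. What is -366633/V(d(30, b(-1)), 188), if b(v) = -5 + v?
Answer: 43629327/58 ≈ 7.5223e+5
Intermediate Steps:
V(D, H) = 3/(-5 + (-121 + H)/(2*D)) (V(D, H) = 3/(-5 + (H - 121)/(D + D)) = 3/(-5 + (-121 + H)/((2*D))) = 3/(-5 + (-121 + H)*(1/(2*D))) = 3/(-5 + (-121 + H)/(2*D)))
-366633/V(d(30, b(-1)), 188) = -366633/((-6*(-29)/(121 - 1*188 + 10*(-29)))) = -366633/((-6*(-29)/(121 - 188 - 290))) = -366633/((-6*(-29)/(-357))) = -366633/((-6*(-29)*(-1/357))) = -366633/(-58/119) = -366633*(-119/58) = 43629327/58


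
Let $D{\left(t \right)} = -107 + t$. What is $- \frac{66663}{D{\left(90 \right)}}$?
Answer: $\frac{66663}{17} \approx 3921.4$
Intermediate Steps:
$- \frac{66663}{D{\left(90 \right)}} = - \frac{66663}{-107 + 90} = - \frac{66663}{-17} = \left(-66663\right) \left(- \frac{1}{17}\right) = \frac{66663}{17}$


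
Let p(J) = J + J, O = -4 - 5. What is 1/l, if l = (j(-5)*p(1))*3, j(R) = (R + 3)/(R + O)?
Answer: 7/6 ≈ 1.1667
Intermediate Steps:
O = -9
p(J) = 2*J
j(R) = (3 + R)/(-9 + R) (j(R) = (R + 3)/(R - 9) = (3 + R)/(-9 + R))
l = 6/7 (l = (((3 - 5)/(-9 - 5))*(2*1))*3 = ((-2/(-14))*2)*3 = (-1/14*(-2)*2)*3 = ((⅐)*2)*3 = (2/7)*3 = 6/7 ≈ 0.85714)
1/l = 1/(6/7) = 7/6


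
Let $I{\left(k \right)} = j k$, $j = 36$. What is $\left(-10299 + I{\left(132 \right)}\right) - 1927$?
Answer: $-7474$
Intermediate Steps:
$I{\left(k \right)} = 36 k$
$\left(-10299 + I{\left(132 \right)}\right) - 1927 = \left(-10299 + 36 \cdot 132\right) - 1927 = \left(-10299 + 4752\right) - 1927 = -5547 - 1927 = -7474$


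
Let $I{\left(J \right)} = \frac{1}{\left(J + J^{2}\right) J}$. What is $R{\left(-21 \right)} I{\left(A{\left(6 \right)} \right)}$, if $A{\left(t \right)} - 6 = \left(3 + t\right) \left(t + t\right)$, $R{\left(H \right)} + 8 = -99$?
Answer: $- \frac{107}{1494540} \approx -7.1594 \cdot 10^{-5}$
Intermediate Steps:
$R{\left(H \right)} = -107$ ($R{\left(H \right)} = -8 - 99 = -107$)
$A{\left(t \right)} = 6 + 2 t \left(3 + t\right)$ ($A{\left(t \right)} = 6 + \left(3 + t\right) \left(t + t\right) = 6 + \left(3 + t\right) 2 t = 6 + 2 t \left(3 + t\right)$)
$I{\left(J \right)} = \frac{1}{J \left(J + J^{2}\right)}$
$R{\left(-21 \right)} I{\left(A{\left(6 \right)} \right)} = - 107 \frac{1}{\left(6 + 2 \cdot 6^{2} + 6 \cdot 6\right)^{2} \left(1 + \left(6 + 2 \cdot 6^{2} + 6 \cdot 6\right)\right)} = - 107 \frac{1}{\left(6 + 2 \cdot 36 + 36\right)^{2} \left(1 + \left(6 + 2 \cdot 36 + 36\right)\right)} = - 107 \frac{1}{\left(6 + 72 + 36\right)^{2} \left(1 + \left(6 + 72 + 36\right)\right)} = - 107 \frac{1}{12996 \left(1 + 114\right)} = - 107 \frac{1}{12996 \cdot 115} = - 107 \cdot \frac{1}{12996} \cdot \frac{1}{115} = \left(-107\right) \frac{1}{1494540} = - \frac{107}{1494540}$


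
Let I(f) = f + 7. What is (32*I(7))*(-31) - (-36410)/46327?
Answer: -643352966/46327 ≈ -13887.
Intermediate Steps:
I(f) = 7 + f
(32*I(7))*(-31) - (-36410)/46327 = (32*(7 + 7))*(-31) - (-36410)/46327 = (32*14)*(-31) - (-36410)/46327 = 448*(-31) - 1*(-36410/46327) = -13888 + 36410/46327 = -643352966/46327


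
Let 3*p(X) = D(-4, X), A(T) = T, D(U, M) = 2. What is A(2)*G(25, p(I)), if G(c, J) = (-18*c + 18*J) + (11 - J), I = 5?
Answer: -2566/3 ≈ -855.33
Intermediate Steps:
p(X) = 2/3 (p(X) = (1/3)*2 = 2/3)
G(c, J) = 11 - 18*c + 17*J
A(2)*G(25, p(I)) = 2*(11 - 18*25 + 17*(2/3)) = 2*(11 - 450 + 34/3) = 2*(-1283/3) = -2566/3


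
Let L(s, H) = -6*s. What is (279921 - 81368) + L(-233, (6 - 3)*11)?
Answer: 199951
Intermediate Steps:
(279921 - 81368) + L(-233, (6 - 3)*11) = (279921 - 81368) - 6*(-233) = 198553 + 1398 = 199951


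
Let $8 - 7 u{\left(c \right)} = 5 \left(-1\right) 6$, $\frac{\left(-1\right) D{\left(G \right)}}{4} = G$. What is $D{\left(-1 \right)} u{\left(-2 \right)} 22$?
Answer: $\frac{3344}{7} \approx 477.71$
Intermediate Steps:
$D{\left(G \right)} = - 4 G$
$u{\left(c \right)} = \frac{38}{7}$ ($u{\left(c \right)} = \frac{8}{7} - \frac{5 \left(-1\right) 6}{7} = \frac{8}{7} - \frac{\left(-5\right) 6}{7} = \frac{8}{7} - - \frac{30}{7} = \frac{8}{7} + \frac{30}{7} = \frac{38}{7}$)
$D{\left(-1 \right)} u{\left(-2 \right)} 22 = \left(-4\right) \left(-1\right) \frac{38}{7} \cdot 22 = 4 \cdot \frac{38}{7} \cdot 22 = \frac{152}{7} \cdot 22 = \frac{3344}{7}$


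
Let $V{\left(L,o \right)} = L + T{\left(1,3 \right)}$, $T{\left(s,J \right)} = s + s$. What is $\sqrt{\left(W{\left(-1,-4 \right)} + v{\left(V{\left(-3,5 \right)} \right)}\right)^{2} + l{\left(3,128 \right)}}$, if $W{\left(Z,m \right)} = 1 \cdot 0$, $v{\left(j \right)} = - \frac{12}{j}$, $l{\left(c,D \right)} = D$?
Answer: $4 \sqrt{17} \approx 16.492$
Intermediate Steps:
$T{\left(s,J \right)} = 2 s$
$V{\left(L,o \right)} = 2 + L$ ($V{\left(L,o \right)} = L + 2 \cdot 1 = L + 2 = 2 + L$)
$W{\left(Z,m \right)} = 0$
$\sqrt{\left(W{\left(-1,-4 \right)} + v{\left(V{\left(-3,5 \right)} \right)}\right)^{2} + l{\left(3,128 \right)}} = \sqrt{\left(0 - \frac{12}{2 - 3}\right)^{2} + 128} = \sqrt{\left(0 - \frac{12}{-1}\right)^{2} + 128} = \sqrt{\left(0 - -12\right)^{2} + 128} = \sqrt{\left(0 + 12\right)^{2} + 128} = \sqrt{12^{2} + 128} = \sqrt{144 + 128} = \sqrt{272} = 4 \sqrt{17}$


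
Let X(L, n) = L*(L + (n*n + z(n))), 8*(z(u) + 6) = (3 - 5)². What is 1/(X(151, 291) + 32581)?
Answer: 2/25682765 ≈ 7.7873e-8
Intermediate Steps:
z(u) = -11/2 (z(u) = -6 + (3 - 5)²/8 = -6 + (⅛)*(-2)² = -6 + (⅛)*4 = -6 + ½ = -11/2)
X(L, n) = L*(-11/2 + L + n²) (X(L, n) = L*(L + (n*n - 11/2)) = L*(L + (n² - 11/2)) = L*(L + (-11/2 + n²)) = L*(-11/2 + L + n²))
1/(X(151, 291) + 32581) = 1/((½)*151*(-11 + 2*151 + 2*291²) + 32581) = 1/((½)*151*(-11 + 302 + 2*84681) + 32581) = 1/((½)*151*(-11 + 302 + 169362) + 32581) = 1/((½)*151*169653 + 32581) = 1/(25617603/2 + 32581) = 1/(25682765/2) = 2/25682765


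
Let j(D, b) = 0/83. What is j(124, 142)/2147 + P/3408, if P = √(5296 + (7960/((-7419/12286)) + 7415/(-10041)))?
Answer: I*√4862889774964447791/84625387344 ≈ 0.026058*I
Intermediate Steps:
P = I*√4862889774964447791/24831393 (P = √(5296 + (7960/((-7419*1/12286)) + 7415*(-1/10041))) = √(5296 + (7960/(-7419/12286) - 7415/10041)) = √(5296 + (7960*(-12286/7419) - 7415/10041)) = √(5296 + (-97796560/7419 - 7415/10041)) = √(5296 - 327343423615/24831393) = √(-195836366287/24831393) = I*√4862889774964447791/24831393 ≈ 88.807*I)
j(D, b) = 0 (j(D, b) = 0*(1/83) = 0)
j(124, 142)/2147 + P/3408 = 0/2147 + (I*√4862889774964447791/24831393)/3408 = 0*(1/2147) + (I*√4862889774964447791/24831393)*(1/3408) = 0 + I*√4862889774964447791/84625387344 = I*√4862889774964447791/84625387344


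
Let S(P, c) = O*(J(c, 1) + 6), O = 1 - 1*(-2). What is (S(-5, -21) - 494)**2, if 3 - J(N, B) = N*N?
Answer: 3204100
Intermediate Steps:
J(N, B) = 3 - N**2 (J(N, B) = 3 - N*N = 3 - N**2)
O = 3 (O = 1 + 2 = 3)
S(P, c) = 27 - 3*c**2 (S(P, c) = 3*((3 - c**2) + 6) = 3*(9 - c**2) = 27 - 3*c**2)
(S(-5, -21) - 494)**2 = ((27 - 3*(-21)**2) - 494)**2 = ((27 - 3*441) - 494)**2 = ((27 - 1323) - 494)**2 = (-1296 - 494)**2 = (-1790)**2 = 3204100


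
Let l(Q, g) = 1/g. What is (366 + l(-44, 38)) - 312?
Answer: 2053/38 ≈ 54.026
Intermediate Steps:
(366 + l(-44, 38)) - 312 = (366 + 1/38) - 312 = 13909/38 - 312 = 2053/38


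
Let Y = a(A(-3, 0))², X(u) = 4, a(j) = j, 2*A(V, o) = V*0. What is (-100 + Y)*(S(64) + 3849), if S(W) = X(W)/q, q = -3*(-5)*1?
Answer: -1154780/3 ≈ -3.8493e+5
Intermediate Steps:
A(V, o) = 0 (A(V, o) = (V*0)/2 = (½)*0 = 0)
q = 15 (q = 15*1 = 15)
S(W) = 4/15
Y = 0 (Y = 0² = 0)
(-100 + Y)*(S(64) + 3849) = (-100 + 0)*(4/15 + 3849) = -100*57739/15 = -1154780/3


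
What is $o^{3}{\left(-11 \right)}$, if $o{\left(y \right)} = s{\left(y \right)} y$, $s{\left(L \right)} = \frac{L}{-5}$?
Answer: $- \frac{1771561}{125} \approx -14172.0$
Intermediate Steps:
$s{\left(L \right)} = - \frac{L}{5}$ ($s{\left(L \right)} = L \left(- \frac{1}{5}\right) = - \frac{L}{5}$)
$o{\left(y \right)} = - \frac{y^{2}}{5}$ ($o{\left(y \right)} = - \frac{y}{5} y = - \frac{y^{2}}{5}$)
$o^{3}{\left(-11 \right)} = \left(- \frac{\left(-11\right)^{2}}{5}\right)^{3} = \left(\left(- \frac{1}{5}\right) 121\right)^{3} = \left(- \frac{121}{5}\right)^{3} = - \frac{1771561}{125}$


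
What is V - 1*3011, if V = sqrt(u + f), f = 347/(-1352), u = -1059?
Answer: -3011 + I*sqrt(2864230)/52 ≈ -3011.0 + 32.546*I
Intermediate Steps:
f = -347/1352 (f = 347*(-1/1352) = -347/1352 ≈ -0.25666)
V = I*sqrt(2864230)/52 (V = sqrt(-1059 - 347/1352) = sqrt(-1432115/1352) = I*sqrt(2864230)/52 ≈ 32.546*I)
V - 1*3011 = I*sqrt(2864230)/52 - 1*3011 = I*sqrt(2864230)/52 - 3011 = -3011 + I*sqrt(2864230)/52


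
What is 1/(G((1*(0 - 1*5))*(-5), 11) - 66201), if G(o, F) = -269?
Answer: -1/66470 ≈ -1.5044e-5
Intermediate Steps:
1/(G((1*(0 - 1*5))*(-5), 11) - 66201) = 1/(-269 - 66201) = 1/(-66470) = -1/66470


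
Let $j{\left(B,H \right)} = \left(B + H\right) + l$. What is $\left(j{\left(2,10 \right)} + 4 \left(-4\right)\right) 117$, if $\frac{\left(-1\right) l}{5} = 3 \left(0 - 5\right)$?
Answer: $8307$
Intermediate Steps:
$l = 75$ ($l = - 5 \cdot 3 \left(0 - 5\right) = - 5 \cdot 3 \left(-5\right) = \left(-5\right) \left(-15\right) = 75$)
$j{\left(B,H \right)} = 75 + B + H$ ($j{\left(B,H \right)} = \left(B + H\right) + 75 = 75 + B + H$)
$\left(j{\left(2,10 \right)} + 4 \left(-4\right)\right) 117 = \left(\left(75 + 2 + 10\right) + 4 \left(-4\right)\right) 117 = \left(87 - 16\right) 117 = 71 \cdot 117 = 8307$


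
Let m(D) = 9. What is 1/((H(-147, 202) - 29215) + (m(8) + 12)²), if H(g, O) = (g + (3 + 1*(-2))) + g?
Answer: -1/29067 ≈ -3.4403e-5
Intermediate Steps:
H(g, O) = 1 + 2*g (H(g, O) = (g + (3 - 2)) + g = (g + 1) + g = (1 + g) + g = 1 + 2*g)
1/((H(-147, 202) - 29215) + (m(8) + 12)²) = 1/(((1 + 2*(-147)) - 29215) + (9 + 12)²) = 1/(((1 - 294) - 29215) + 21²) = 1/((-293 - 29215) + 441) = 1/(-29508 + 441) = 1/(-29067) = -1/29067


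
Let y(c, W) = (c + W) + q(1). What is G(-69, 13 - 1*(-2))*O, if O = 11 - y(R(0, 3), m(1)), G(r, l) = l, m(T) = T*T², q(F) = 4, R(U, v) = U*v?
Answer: 90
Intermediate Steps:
m(T) = T³
y(c, W) = 4 + W + c (y(c, W) = (c + W) + 4 = (W + c) + 4 = 4 + W + c)
O = 6 (O = 11 - (4 + 1³ + 0*3) = 11 - (4 + 1 + 0) = 11 - 1*5 = 11 - 5 = 6)
G(-69, 13 - 1*(-2))*O = (13 - 1*(-2))*6 = (13 + 2)*6 = 15*6 = 90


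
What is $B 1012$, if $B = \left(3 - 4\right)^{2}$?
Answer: $1012$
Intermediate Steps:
$B = 1$ ($B = \left(-1\right)^{2} = 1$)
$B 1012 = 1 \cdot 1012 = 1012$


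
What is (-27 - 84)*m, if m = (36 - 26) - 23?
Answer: 1443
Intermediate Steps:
m = -13 (m = 10 - 23 = -13)
(-27 - 84)*m = (-27 - 84)*(-13) = -111*(-13) = 1443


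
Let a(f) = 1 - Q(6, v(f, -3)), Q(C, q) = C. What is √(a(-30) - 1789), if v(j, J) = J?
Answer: I*√1794 ≈ 42.356*I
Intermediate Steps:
a(f) = -5 (a(f) = 1 - 1*6 = 1 - 6 = -5)
√(a(-30) - 1789) = √(-5 - 1789) = √(-1794) = I*√1794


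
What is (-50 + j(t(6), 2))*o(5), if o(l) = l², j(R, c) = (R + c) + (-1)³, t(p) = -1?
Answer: -1250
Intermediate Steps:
j(R, c) = -1 + R + c (j(R, c) = (R + c) - 1 = -1 + R + c)
(-50 + j(t(6), 2))*o(5) = (-50 + (-1 - 1 + 2))*5² = (-50 + 0)*25 = -50*25 = -1250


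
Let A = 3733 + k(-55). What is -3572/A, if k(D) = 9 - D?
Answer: -3572/3797 ≈ -0.94074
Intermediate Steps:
A = 3797 (A = 3733 + (9 - 1*(-55)) = 3733 + (9 + 55) = 3733 + 64 = 3797)
-3572/A = -3572/3797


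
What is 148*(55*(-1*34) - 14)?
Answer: -278832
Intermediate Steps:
148*(55*(-1*34) - 14) = 148*(55*(-34) - 14) = 148*(-1870 - 14) = 148*(-1884) = -278832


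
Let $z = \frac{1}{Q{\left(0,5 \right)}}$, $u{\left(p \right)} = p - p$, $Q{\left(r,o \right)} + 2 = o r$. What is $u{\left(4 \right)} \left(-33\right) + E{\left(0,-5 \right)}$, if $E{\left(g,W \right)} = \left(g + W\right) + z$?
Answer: $- \frac{11}{2} \approx -5.5$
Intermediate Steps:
$Q{\left(r,o \right)} = -2 + o r$
$u{\left(p \right)} = 0$
$z = - \frac{1}{2}$ ($z = \frac{1}{-2 + 5 \cdot 0} = \frac{1}{-2 + 0} = \frac{1}{-2} = - \frac{1}{2} \approx -0.5$)
$E{\left(g,W \right)} = - \frac{1}{2} + W + g$ ($E{\left(g,W \right)} = \left(g + W\right) - \frac{1}{2} = \left(W + g\right) - \frac{1}{2} = - \frac{1}{2} + W + g$)
$u{\left(4 \right)} \left(-33\right) + E{\left(0,-5 \right)} = 0 \left(-33\right) - \frac{11}{2} = 0 - \frac{11}{2} = - \frac{11}{2}$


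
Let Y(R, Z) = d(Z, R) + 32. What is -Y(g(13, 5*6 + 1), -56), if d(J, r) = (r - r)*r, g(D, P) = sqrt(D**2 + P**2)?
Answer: -32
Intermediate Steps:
d(J, r) = 0 (d(J, r) = 0*r = 0)
Y(R, Z) = 32 (Y(R, Z) = 0 + 32 = 32)
-Y(g(13, 5*6 + 1), -56) = -1*32 = -32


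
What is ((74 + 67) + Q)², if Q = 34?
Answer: 30625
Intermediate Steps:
((74 + 67) + Q)² = ((74 + 67) + 34)² = (141 + 34)² = 175² = 30625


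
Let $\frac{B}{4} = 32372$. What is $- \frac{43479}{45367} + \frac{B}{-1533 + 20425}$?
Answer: $\frac{1263269207}{214268341} \approx 5.8957$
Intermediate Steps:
$B = 129488$ ($B = 4 \cdot 32372 = 129488$)
$- \frac{43479}{45367} + \frac{B}{-1533 + 20425} = - \frac{43479}{45367} + \frac{129488}{-1533 + 20425} = \left(-43479\right) \frac{1}{45367} + \frac{129488}{18892} = - \frac{43479}{45367} + 129488 \cdot \frac{1}{18892} = - \frac{43479}{45367} + \frac{32372}{4723} = \frac{1263269207}{214268341}$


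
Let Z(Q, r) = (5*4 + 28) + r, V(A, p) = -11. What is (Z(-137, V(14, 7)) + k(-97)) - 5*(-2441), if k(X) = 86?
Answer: 12328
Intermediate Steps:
Z(Q, r) = 48 + r (Z(Q, r) = (20 + 28) + r = 48 + r)
(Z(-137, V(14, 7)) + k(-97)) - 5*(-2441) = ((48 - 11) + 86) - 5*(-2441) = (37 + 86) + 12205 = 123 + 12205 = 12328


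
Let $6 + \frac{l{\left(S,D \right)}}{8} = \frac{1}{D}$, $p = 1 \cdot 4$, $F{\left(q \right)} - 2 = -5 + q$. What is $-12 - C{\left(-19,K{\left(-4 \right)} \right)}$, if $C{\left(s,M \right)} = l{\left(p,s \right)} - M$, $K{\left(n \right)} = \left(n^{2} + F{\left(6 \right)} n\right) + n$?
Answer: $\frac{692}{19} \approx 36.421$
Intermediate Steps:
$F{\left(q \right)} = -3 + q$ ($F{\left(q \right)} = 2 + \left(-5 + q\right) = -3 + q$)
$p = 4$
$l{\left(S,D \right)} = -48 + \frac{8}{D}$
$K{\left(n \right)} = n^{2} + 4 n$ ($K{\left(n \right)} = \left(n^{2} + \left(-3 + 6\right) n\right) + n = \left(n^{2} + 3 n\right) + n = n^{2} + 4 n$)
$C{\left(s,M \right)} = -48 - M + \frac{8}{s}$ ($C{\left(s,M \right)} = \left(-48 + \frac{8}{s}\right) - M = -48 - M + \frac{8}{s}$)
$-12 - C{\left(-19,K{\left(-4 \right)} \right)} = -12 - \left(-48 - - 4 \left(4 - 4\right) + \frac{8}{-19}\right) = -12 - \left(-48 - \left(-4\right) 0 + 8 \left(- \frac{1}{19}\right)\right) = -12 - \left(-48 - 0 - \frac{8}{19}\right) = -12 - \left(-48 + 0 - \frac{8}{19}\right) = -12 - - \frac{920}{19} = -12 + \frac{920}{19} = \frac{692}{19}$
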